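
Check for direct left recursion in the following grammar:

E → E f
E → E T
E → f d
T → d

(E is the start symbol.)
E → E f: LEFT RECURSIVE (starts with E)
E → E T: LEFT RECURSIVE (starts with E)
E → f d: starts with f
T → d: starts with d

The grammar has direct left recursion on: E.

Answer: Yes, E is left-recursive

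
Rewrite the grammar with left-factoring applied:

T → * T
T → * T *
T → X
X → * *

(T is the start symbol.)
T → * T T'
T' → ε
T' → *
T → X
X → * *

Left-factoring transforms A → αβ₁ | αβ₂ into A → αA' and A' → β₁ | β₂
(α is the longest common prefix among the alternatives). Repeat until
no nonterminal has two alternatives with a common prefix.

Round 1: T has alternatives sharing prefix '* T'. Introduce T': T → * T T'
  Add: T' → ε
  Add: T' → *

No remaining common prefixes — done.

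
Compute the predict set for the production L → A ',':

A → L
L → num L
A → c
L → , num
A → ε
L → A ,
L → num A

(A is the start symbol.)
PREDICT(L → A ',') = (FIRST(RHS) \ {ε}) ∪ (FOLLOW(L) if ε ∈ FIRST(RHS), i.e. RHS ⇒* ε)
FIRST(A) = { ',', 'c', 'num', ε }
FIRST(A ',') = { ',', 'c', 'num' }
ε ∉ FIRST(A ','), so FOLLOW(L) is not added.
PREDICT(L → A ',') = { ',', 'c', 'num' }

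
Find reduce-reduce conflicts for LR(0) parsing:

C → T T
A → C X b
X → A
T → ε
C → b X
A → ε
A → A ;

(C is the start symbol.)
Augment with C' → C and build the canonical LR(0) collection (I0 = CLOSURE({[C' → . C]}), then GOTO on every symbol after a dot until no new states appear). It has 11 states:
  I0: { [C → . T T], [C → . b X], [C' → . C], [T → .] }  — shift, reduce
  I1: { [C' → C .] }  — accept
  I2: { [C → T . T], [T → .] }  — reduce
  I3: { [A → . A ;], [A → . C X b], [A → .], [C → . T T], [C → . b X], [C → b . X], [T → .], [X → . A] }  — shift, 2 reduces
  I4: { [A → A . ;], [X → A .] }  — shift, reduce
  I5: { [A → . A ;], [A → . C X b], [A → .], [A → C . X b], [C → . T T], [C → . b X], [T → .], [X → . A] }  — shift, 2 reduces
  I6: { [C → b X .] }  — reduce
  I7: { [A → C X . b] }  — shift
  I8: { [A → C X b .] }  — reduce
  I9: { [A → A ; .] }  — reduce
  I10: { [C → T T .] }  — reduce

I3 contains complete items [A → .], [T → .] — reduce-reduce conflict.
I5 contains complete items [A → .], [T → .] — reduce-reduce conflict.

Answer: Yes — I3: [A → .] vs [T → .]; I5: [A → .] vs [T → .]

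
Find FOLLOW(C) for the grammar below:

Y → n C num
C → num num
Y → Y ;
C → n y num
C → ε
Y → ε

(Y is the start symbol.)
{ 'num' }

To compute FOLLOW(C), find every occurrence of C on a right-hand side N → α C β: add FIRST(β) \ {ε}, and if β is empty or nullable also add FOLLOW(N). Iterate to a fixed point.

In Y → n C num: C is followed by num, add FIRST(num) \ {ε} = { 'num' }

Taking the union: FOLLOW(C) = { 'num' }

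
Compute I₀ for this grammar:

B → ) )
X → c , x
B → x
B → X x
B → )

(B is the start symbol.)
First, augment the grammar with B' → B
I₀ = CLOSURE({ [B' → . B] }):
  [B' → . B] has the dot before B: add [B → . ) )], [B → . x], [B → . X x], [B → . )]
  [B → . X x] has the dot before X: add [X → . c , x]
No further items can be added.

I₀ = { [B → . ) )], [B → . )], [B → . X x], [B → . x], [B' → . B], [X → . c , x] }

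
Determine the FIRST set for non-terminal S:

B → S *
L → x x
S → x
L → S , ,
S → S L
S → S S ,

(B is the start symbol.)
From S → x:
  - x is a terminal: add 'x' and stop
From S → S L:
  - S is the symbol being defined: contributes nothing new
    S is not nullable, so stop
From S → S S ,:
  - S is the symbol being defined: contributes nothing new
    S is not nullable, so stop

Collecting: FIRST(S) = { 'x' }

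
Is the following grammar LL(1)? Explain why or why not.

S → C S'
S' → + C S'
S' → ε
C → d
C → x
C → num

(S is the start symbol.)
Yes, the grammar is LL(1).

A grammar is LL(1) if for each non-terminal N with multiple productions, the predict sets of those productions are pairwise disjoint, where PREDICT(N → α) = (FIRST(α) \ {ε}) ∪ (FOLLOW(N) if α ⇒* ε).

Relevant sets:
  FOLLOW(S') = { $ }

For S':
  PREDICT(S' → '+' C S') = { '+' }
  PREDICT(S' → ε) = { $ }
For C:
  PREDICT(C → d) = { 'd' }
  PREDICT(C → x) = { 'x' }
  PREDICT(C → num) = { 'num' }
S has a single production, so nothing to check there.

All predict sets are disjoint. The grammar IS LL(1).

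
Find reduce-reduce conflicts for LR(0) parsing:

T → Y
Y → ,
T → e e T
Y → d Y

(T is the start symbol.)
A reduce-reduce conflict occurs when an LR(0) state has two complete items [A → α .] and [B → β .] — both call for a reduction, and with no lookahead the parser cannot choose between them.

Augment with T' → T and build the canonical LR(0) collection (I0 = CLOSURE({[T' → . T]}), then GOTO on every symbol after a dot until no new states appear). It has 9 states:
  I0: { [T → . Y], [T → . e e T], [T' → . T], [Y → . ,], [Y → . d Y] }  — shift
  I1: { [Y → , .] }  — reduce
  I2: { [T' → T .] }  — accept
  I3: { [T → Y .] }  — reduce
  I4: { [Y → . ,], [Y → . d Y], [Y → d . Y] }  — shift
  I5: { [T → e . e T] }  — shift
  I6: { [T → . Y], [T → . e e T], [T → e e . T], [Y → . ,], [Y → . d Y] }  — shift
  I7: { [T → e e T .] }  — reduce
  I8: { [Y → d Y .] }  — reduce

No state contains more than one complete item.

Answer: No reduce-reduce conflicts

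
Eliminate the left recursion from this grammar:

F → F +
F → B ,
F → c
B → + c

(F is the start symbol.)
F → B , F'
F → c F'
F' → + F'
F' → ε
B → + c

F is directly left-recursive. The standard transformation for
  A → A α₁ | ... | A α_m | β₁ | ... | β_n
is
  A  → β₁ A' | ... | β_n A'
  A' → α₁ A' | ... | α_m A' | ε

F → B , becomes F → B , F'
F → c becomes F → c F'
F → F + becomes F' → + F'
Add F' → ε

Productions for other non-terminals are unchanged:
  B → + c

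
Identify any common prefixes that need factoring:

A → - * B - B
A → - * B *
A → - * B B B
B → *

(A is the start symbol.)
Yes, A has productions with common prefix '- * B'

Left-factoring is needed when two productions for the same non-terminal
share a common prefix on the right-hand side.

Productions for A:
  A → - * B - B
  A → - * B *
  A → - * B B B

Found common prefix '- * B' in productions for A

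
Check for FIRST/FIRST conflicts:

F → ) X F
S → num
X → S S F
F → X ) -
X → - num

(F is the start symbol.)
A FIRST/FIRST conflict occurs when two productions N → α and N → β for the same non-terminal have FIRST(α) ∩ FIRST(β) ≠ ∅ (with ε ∈ FIRST of a nullable right-hand side, so two nullable alternatives also conflict).

FIRST sets of the non-terminals at (or reachable through a nullable prefix from) the front of some alternative:
  FIRST(X) = { '-', 'num' }
  FIRST(S) = { 'num' }

Productions for F:
  F → ) X F: FIRST = { ')' }
  F → X ) -: FIRST = { '-', 'num' }
Productions for X:
  X → S S F: FIRST = { 'num' }
  X → - num: FIRST = { '-' }
S has only one production, so no FIRST/FIRST conflict is possible there.

All alternatives of each non-terminal have pairwise disjoint FIRST sets.

Answer: No FIRST/FIRST conflicts.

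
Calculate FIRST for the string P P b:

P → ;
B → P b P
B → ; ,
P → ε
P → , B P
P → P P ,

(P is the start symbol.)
{ ',', ';', 'b' }

FIRST sets of the non-terminals involved (from the grammar, by fixed-point iteration):
  FIRST(P) = { ',', ';', ε }

To compute FIRST(P P b), process the symbols left to right:
Symbol P is a non-terminal. Add FIRST(P) \ {ε} = { ',', ';' }
P is nullable (ε ∈ FIRST(P)), continue to the next symbol.
Symbol P is a non-terminal. Add FIRST(P) \ {ε} = { ',', ';' }
P is nullable (ε ∈ FIRST(P)), continue to the next symbol.
Symbol b is a terminal. Add 'b' and stop.
FIRST(P P b) = { ',', ';', 'b' }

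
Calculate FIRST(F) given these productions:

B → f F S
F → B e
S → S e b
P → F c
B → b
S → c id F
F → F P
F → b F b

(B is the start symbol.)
{ 'b', 'f' }

FIRST sets of the other non-terminals involved (by the same procedure, iterated to a fixed point):
  FIRST(B) = { 'b', 'f' }

From F → B e:
  - B is a non-terminal: add FIRST(B) \ {ε} = { 'b', 'f' }
    B is not nullable, so stop
From F → F P:
  - F is the symbol being defined: contributes nothing new
    F is not nullable, so stop
From F → b F b:
  - b is a terminal: add 'b' and stop

Collecting: FIRST(F) = { 'b', 'f' }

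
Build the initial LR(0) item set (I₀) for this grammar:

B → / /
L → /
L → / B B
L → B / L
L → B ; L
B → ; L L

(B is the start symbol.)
First, augment the grammar with B' → B
I₀ = CLOSURE({ [B' → . B] }):
  [B' → . B] has the dot before B: add [B → . / /], [B → . ; L L]
No further items can be added.

I₀ = { [B → . / /], [B → . ; L L], [B' → . B] }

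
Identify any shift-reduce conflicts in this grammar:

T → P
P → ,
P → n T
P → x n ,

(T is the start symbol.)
No shift-reduce conflicts

A shift-reduce conflict occurs when an LR(0) state has both:
  - a complete (reduce) item [A → α .] (dot at the end), and
  - a shift item [B → β . c γ] (dot before a terminal).

Augment with T' → T and build the canonical LR(0) collection (I0 = CLOSURE({[T' → . T]}), then GOTO on every symbol after a dot until no new states appear). It has 9 states:
  I0: { [P → . ,], [P → . n T], [P → . x n ,], [T → . P], [T' → . T] }  — shift
  I1: { [P → , .] }  — reduce
  I2: { [T → P .] }  — reduce
  I3: { [T' → T .] }  — accept
  I4: { [P → . ,], [P → . n T], [P → . x n ,], [P → n . T], [T → . P] }  — shift
  I5: { [P → x . n ,] }  — shift
  I6: { [P → x n . ,] }  — shift
  I7: { [P → x n , .] }  — reduce
  I8: { [P → n T .] }  — reduce

No state contains both a complete item and a shift item.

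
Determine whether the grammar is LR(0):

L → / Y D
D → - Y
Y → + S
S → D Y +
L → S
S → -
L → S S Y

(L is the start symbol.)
A grammar is LR(0) if no state in the canonical LR(0) collection has:
  - both a shift item (dot before a terminal) and a complete item (shift-reduce conflict), or
  - two or more complete items (reduce-reduce conflict; the accept item [L' → L .] counts as a complete item here).

Augment with L' → L and build the canonical LR(0) collection (I0 = CLOSURE({[L' → . L]}), then GOTO on every symbol after a dot until no new states appear). It has 16 states:
  I0: { [D → . - Y], [L → . / Y D], [L → . S S Y], [L → . S], [L' → . L], [S → . -], [S → . D Y +] }  — shift
  I1: { [D → - . Y], [S → - .], [Y → . + S] }  — shift, reduce
  I2: { [L → / . Y D], [Y → . + S] }  — shift
  I3: { [S → D . Y +], [Y → . + S] }  — shift
  I4: { [L' → L .] }  — accept
  I5: { [D → . - Y], [L → S . S Y], [L → S .], [S → . -], [S → . D Y +] }  — shift, reduce
  I6: { [L → S S . Y], [Y → . + S] }  — shift
  I7: { [D → . - Y], [S → . -], [S → . D Y +], [Y → + . S] }  — shift
  I8: { [L → S S Y .] }  — reduce
  I9: { [Y → + S .] }  — reduce
  I10: { [S → D Y . +] }  — shift
  I11: { [S → D Y + .] }  — reduce
  I12: { [D → . - Y], [L → / Y . D] }  — shift
  I13: { [D → - . Y], [Y → . + S] }  — shift
  I14: { [L → / Y D .] }  — reduce
  I15: { [D → - Y .] }  — reduce

Conflict in state I1:
  Shift-reduce conflict between [S → - .] and [Y → . + S]
So the grammar is NOT LR(0).

Answer: No. Shift-reduce conflict between [S → - .] and [Y → . + S]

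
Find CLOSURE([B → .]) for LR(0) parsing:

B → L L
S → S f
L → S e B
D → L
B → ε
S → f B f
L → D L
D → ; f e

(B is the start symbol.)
To compute CLOSURE, for each item [A → α.Bβ] where B is a non-terminal, add [B → .γ] for all productions B → γ; repeat for the newly added items until nothing changes.

Start with: [B → .]
The dot is at the end, so nothing is added.

CLOSURE = { [B → .] }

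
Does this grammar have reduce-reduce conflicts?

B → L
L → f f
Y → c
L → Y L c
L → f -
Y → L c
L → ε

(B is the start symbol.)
Yes — I9: [L → Y L c .] vs [Y → L c .]

A reduce-reduce conflict occurs when an LR(0) state has two complete items [A → α .] and [B → β .] — both call for a reduction, and with no lookahead the parser cannot choose between them.

Augment with B' → B and build the canonical LR(0) collection (I0 = CLOSURE({[B' → . B]}), then GOTO on every symbol after a dot until no new states appear). It has 11 states:
  I0: { [B → . L], [B' → . B], [L → . Y L c], [L → . f -], [L → . f f], [L → .], [Y → . L c], [Y → . c] }  — shift, reduce
  I1: { [B' → B .] }  — accept
  I2: { [B → L .], [Y → L . c] }  — shift, reduce
  I3: { [L → . Y L c], [L → . f -], [L → . f f], [L → .], [L → Y . L c], [Y → . L c], [Y → . c] }  — shift, reduce
  I4: { [Y → c .] }  — reduce
  I5: { [L → f . -], [L → f . f] }  — shift
  I6: { [L → f - .] }  — reduce
  I7: { [L → f f .] }  — reduce
  I8: { [L → Y L . c], [Y → L . c] }  — shift
  I9: { [L → Y L c .], [Y → L c .] }  — 2 reduces
  I10: { [Y → L c .] }  — reduce

I9 contains complete items [L → Y L c .], [Y → L c .] — reduce-reduce conflict.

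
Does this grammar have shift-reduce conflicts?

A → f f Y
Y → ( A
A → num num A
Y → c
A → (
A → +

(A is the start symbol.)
No shift-reduce conflicts

Augment with A' → A and build the canonical LR(0) collection (I0 = CLOSURE({[A' → . A]}), then GOTO on every symbol after a dot until no new states appear). It has 13 states:
  I0: { [A → . (], [A → . +], [A → . f f Y], [A → . num num A], [A' → . A] }  — shift
  I1: { [A → ( .] }  — reduce
  I2: { [A → + .] }  — reduce
  I3: { [A' → A .] }  — accept
  I4: { [A → f . f Y] }  — shift
  I5: { [A → num . num A] }  — shift
  I6: { [A → . (], [A → . +], [A → . f f Y], [A → . num num A], [A → num num . A] }  — shift
  I7: { [A → num num A .] }  — reduce
  I8: { [A → f f . Y], [Y → . ( A], [Y → . c] }  — shift
  I9: { [A → . (], [A → . +], [A → . f f Y], [A → . num num A], [Y → ( . A] }  — shift
  I10: { [A → f f Y .] }  — reduce
  I11: { [Y → c .] }  — reduce
  I12: { [Y → ( A .] }  — reduce

No state contains both a complete item and a shift item.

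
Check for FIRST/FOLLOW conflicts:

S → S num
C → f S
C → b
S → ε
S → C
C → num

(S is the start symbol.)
Nullable non-terminals: S.
FIRST sets used below: FIRST(S) = { 'b', 'f', 'num', ε }, FIRST(C) = { 'b', 'f', 'num' }

S: nullable alternative(s) S → ε; FOLLOW(S) = { $, 'num' }
  S → S num: FIRST \ {ε} = { 'b', 'f', 'num' } — overlaps FOLLOW(S) on { 'num' }: CONFLICT
  S → ε: FIRST \ {ε} = { } — this is the only nullable alternative, skip
  S → C: FIRST \ {ε} = { 'b', 'f', 'num' } — overlaps FOLLOW(S) on { 'num' }: CONFLICT

C has no nullable alternative, so no FIRST/FOLLOW check is needed there.

So the grammar has 2 FIRST/FOLLOW conflicts (marked CONFLICT above).

Answer: Yes. S → S num with FOLLOW(S) on { 'num' }; S → C with FOLLOW(S) on { 'num' }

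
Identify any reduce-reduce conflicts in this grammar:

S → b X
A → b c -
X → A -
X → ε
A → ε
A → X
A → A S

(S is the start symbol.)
A reduce-reduce conflict occurs when an LR(0) state has two complete items [A → α .] and [B → β .] — both call for a reduction, and with no lookahead the parser cannot choose between them.

Augment with S' → S and build the canonical LR(0) collection (I0 = CLOSURE({[S' → . S]}), then GOTO on every symbol after a dot until no new states appear). It has 10 states:
  I0: { [S → . b X], [S' → . S] }  — shift
  I1: { [S' → S .] }  — accept
  I2: { [A → . A S], [A → . X], [A → . b c -], [A → .], [S → b . X], [X → . A -], [X → .] }  — shift, 2 reduces
  I3: { [A → A . S], [S → . b X], [X → A . -] }  — shift
  I4: { [A → X .], [S → b X .] }  — 2 reduces
  I5: { [A → b . c -] }  — shift
  I6: { [A → b c . -] }  — shift
  I7: { [A → b c - .] }  — reduce
  I8: { [X → A - .] }  — reduce
  I9: { [A → A S .] }  — reduce

I2 contains complete items [A → .], [X → .] — reduce-reduce conflict.
I4 contains complete items [A → X .], [S → b X .] — reduce-reduce conflict.

Answer: Yes — I2: [A → .] vs [X → .]; I4: [A → X .] vs [S → b X .]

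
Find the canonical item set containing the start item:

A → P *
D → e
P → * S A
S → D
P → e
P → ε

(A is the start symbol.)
{ [A → . P *], [A' → . A], [P → . * S A], [P → . e], [P → .] }

First, augment the grammar with A' → A
I₀ = CLOSURE({ [A' → . A] }):
  [A' → . A] has the dot before A: add [A → . P *]
  [A → . P *] has the dot before P: add [P → . * S A], [P → . e], [P → .]
No further items can be added.

I₀ = { [A → . P *], [A' → . A], [P → . * S A], [P → . e], [P → .] }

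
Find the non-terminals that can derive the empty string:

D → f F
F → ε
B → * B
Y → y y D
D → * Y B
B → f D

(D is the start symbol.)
A non-terminal is nullable if it can derive ε (the empty string): either it has an ε-production, or it has a production whose right-hand side consists entirely of nullable non-terminals.

ε-productions: F → ε
So F is immediately nullable.
No further non-terminal can be added: every production for the remaining non-terminals contains a terminal or a non-nullable non-terminal.
Nullable = { 'F' }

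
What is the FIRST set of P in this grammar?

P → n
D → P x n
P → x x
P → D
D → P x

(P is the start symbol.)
{ 'n', 'x' }

To compute FIRST(P), examine every production with P on the left-hand side, reading each right-hand side left to right until a non-nullable symbol is reached.

FIRST sets of the other non-terminals involved (by the same procedure, iterated to a fixed point):
  FIRST(D) = { 'n', 'x' }

From P → n:
  - n is a terminal: add 'n' and stop
From P → x x:
  - x is a terminal: add 'x' and stop
From P → D:
  - D is a non-terminal: add FIRST(D) \ {ε} = { 'n', 'x' }
    D is not nullable, so stop

Collecting: FIRST(P) = { 'n', 'x' }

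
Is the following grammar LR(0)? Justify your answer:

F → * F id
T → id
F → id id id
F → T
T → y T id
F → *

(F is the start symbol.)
A grammar is LR(0) if no state in the canonical LR(0) collection has:
  - both a shift item (dot before a terminal) and a complete item (shift-reduce conflict), or
  - two or more complete items (reduce-reduce conflict; the accept item [F' → F .] counts as a complete item here).

Augment with F' → F and build the canonical LR(0) collection (I0 = CLOSURE({[F' → . F]}), then GOTO on every symbol after a dot until no new states appear). It has 13 states:
  I0: { [F → . * F id], [F → . *], [F → . T], [F → . id id id], [F' → . F], [T → . id], [T → . y T id] }  — shift
  I1: { [F → * . F id], [F → * .], [F → . * F id], [F → . *], [F → . T], [F → . id id id], [T → . id], [T → . y T id] }  — shift, reduce
  I2: { [F' → F .] }  — accept
  I3: { [F → T .] }  — reduce
  I4: { [F → id . id id], [T → id .] }  — shift, reduce
  I5: { [T → . id], [T → . y T id], [T → y . T id] }  — shift
  I6: { [T → y T . id] }  — shift
  I7: { [T → id .] }  — reduce
  I8: { [T → y T id .] }  — reduce
  I9: { [F → id id . id] }  — shift
  I10: { [F → id id id .] }  — reduce
  I11: { [F → * F . id] }  — shift
  I12: { [F → * F id .] }  — reduce

Conflict in state I1:
  Shift-reduce conflict between [F → * .] and [F → . *]
So the grammar is NOT LR(0).

Answer: No. Shift-reduce conflict between [F → * .] and [F → . *]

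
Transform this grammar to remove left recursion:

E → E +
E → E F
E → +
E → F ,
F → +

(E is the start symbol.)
E is directly left-recursive. The standard transformation for
  A → A α₁ | ... | A α_m | β₁ | ... | β_n
is
  A  → β₁ A' | ... | β_n A'
  A' → α₁ A' | ... | α_m A' | ε

E → + becomes E → + E'
E → F , becomes E → F , E'
E → E + becomes E' → + E'
E → E F becomes E' → F E'
Add E' → ε

Productions for other non-terminals are unchanged:
  F → +

Resulting grammar:
E → + E'
E → F , E'
E' → + E'
E' → F E'
E' → ε
F → +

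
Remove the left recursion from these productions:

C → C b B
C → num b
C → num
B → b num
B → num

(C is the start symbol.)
C is directly left-recursive. The standard transformation for
  A → A α₁ | ... | A α_m | β₁ | ... | β_n
is
  A  → β₁ A' | ... | β_n A'
  A' → α₁ A' | ... | α_m A' | ε

C → num b becomes C → num b C'
C → num becomes C → num C'
C → C b B becomes C' → b B C'
Add C' → ε

Productions for other non-terminals are unchanged:
  B → b num
  B → num

Resulting grammar:
C → num b C'
C → num C'
C' → b B C'
C' → ε
B → b num
B → num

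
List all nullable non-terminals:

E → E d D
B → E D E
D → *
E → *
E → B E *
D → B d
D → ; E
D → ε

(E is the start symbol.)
{ 'D' }

A non-terminal is nullable if it can derive ε (the empty string): either it has an ε-production, or it has a production whose right-hand side consists entirely of nullable non-terminals.

ε-productions: D → ε
So D is immediately nullable.
No further non-terminal can be added: every production for the remaining non-terminals contains a terminal or a non-nullable non-terminal.
Nullable = { 'D' }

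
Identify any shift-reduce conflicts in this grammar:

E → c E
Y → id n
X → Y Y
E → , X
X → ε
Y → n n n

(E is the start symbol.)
Yes — I1: [X → .] vs [Y → . id n]

A shift-reduce conflict occurs when an LR(0) state has both:
  - a complete (reduce) item [A → α .] (dot at the end), and
  - a shift item [B → β . c γ] (dot before a terminal).

Augment with E' → E and build the canonical LR(0) collection (I0 = CLOSURE({[E' → . E]}), then GOTO on every symbol after a dot until no new states appear). It has 13 states:
  I0: { [E → . , X], [E → . c E], [E' → . E] }  — shift
  I1: { [E → , . X], [X → . Y Y], [X → .], [Y → . id n], [Y → . n n n] }  — shift, reduce
  I2: { [E' → E .] }  — accept
  I3: { [E → . , X], [E → . c E], [E → c . E] }  — shift
  I4: { [E → c E .] }  — reduce
  I5: { [E → , X .] }  — reduce
  I6: { [X → Y . Y], [Y → . id n], [Y → . n n n] }  — shift
  I7: { [Y → id . n] }  — shift
  I8: { [Y → n . n n] }  — shift
  I9: { [Y → n n . n] }  — shift
  I10: { [Y → n n n .] }  — reduce
  I11: { [Y → id n .] }  — reduce
  I12: { [X → Y Y .] }  — reduce

I1 contains reduce item [X → .] and shift items [Y → . id n], [Y → . n n n] — shift-reduce conflict.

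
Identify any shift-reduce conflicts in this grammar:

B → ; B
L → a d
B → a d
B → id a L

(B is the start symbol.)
A shift-reduce conflict occurs when an LR(0) state has both:
  - a complete (reduce) item [A → α .] (dot at the end), and
  - a shift item [B → β . c γ] (dot before a terminal).

Augment with B' → B and build the canonical LR(0) collection (I0 = CLOSURE({[B' → . B]}), then GOTO on every symbol after a dot until no new states appear). It has 11 states:
  I0: { [B → . ; B], [B → . a d], [B → . id a L], [B' → . B] }  — shift
  I1: { [B → . ; B], [B → . a d], [B → . id a L], [B → ; . B] }  — shift
  I2: { [B' → B .] }  — accept
  I3: { [B → a . d] }  — shift
  I4: { [B → id . a L] }  — shift
  I5: { [B → id a . L], [L → . a d] }  — shift
  I6: { [B → id a L .] }  — reduce
  I7: { [L → a . d] }  — shift
  I8: { [L → a d .] }  — reduce
  I9: { [B → a d .] }  — reduce
  I10: { [B → ; B .] }  — reduce

No state contains both a complete item and a shift item.

Answer: No shift-reduce conflicts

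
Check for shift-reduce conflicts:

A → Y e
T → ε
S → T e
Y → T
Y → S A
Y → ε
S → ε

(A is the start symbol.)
Yes — I3: [Y → T .] vs [S → T . e]

A shift-reduce conflict occurs when an LR(0) state has both:
  - a complete (reduce) item [A → α .] (dot at the end), and
  - a shift item [B → β . c γ] (dot before a terminal).

Augment with A' → A and build the canonical LR(0) collection (I0 = CLOSURE({[A' → . A]}), then GOTO on every symbol after a dot until no new states appear). It has 8 states:
  I0: { [A → . Y e], [A' → . A], [S → . T e], [S → .], [T → .], [Y → . S A], [Y → . T], [Y → .] }  — 3 reduces
  I1: { [A' → A .] }  — accept
  I2: { [A → . Y e], [S → . T e], [S → .], [T → .], [Y → . S A], [Y → . T], [Y → .], [Y → S . A] }  — 3 reduces
  I3: { [S → T . e], [Y → T .] }  — shift, reduce
  I4: { [A → Y . e] }  — shift
  I5: { [A → Y e .] }  — reduce
  I6: { [S → T e .] }  — reduce
  I7: { [Y → S A .] }  — reduce

I3 contains reduce item [Y → T .] and shift item [S → T . e] — shift-reduce conflict.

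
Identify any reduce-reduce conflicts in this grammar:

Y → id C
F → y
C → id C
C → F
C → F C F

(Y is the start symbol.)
No reduce-reduce conflicts

A reduce-reduce conflict occurs when an LR(0) state has two complete items [A → α .] and [B → β .] — both call for a reduction, and with no lookahead the parser cannot choose between them.

Augment with Y' → Y and build the canonical LR(0) collection (I0 = CLOSURE({[Y' → . Y]}), then GOTO on every symbol after a dot until no new states appear). It has 10 states:
  I0: { [Y → . id C], [Y' → . Y] }  — shift
  I1: { [Y' → Y .] }  — accept
  I2: { [C → . F C F], [C → . F], [C → . id C], [F → . y], [Y → id . C] }  — shift
  I3: { [Y → id C .] }  — reduce
  I4: { [C → . F C F], [C → . F], [C → . id C], [C → F . C F], [C → F .], [F → . y] }  — shift, reduce
  I5: { [C → . F C F], [C → . F], [C → . id C], [C → id . C], [F → . y] }  — shift
  I6: { [F → y .] }  — reduce
  I7: { [C → id C .] }  — reduce
  I8: { [C → F C . F], [F → . y] }  — shift
  I9: { [C → F C F .] }  — reduce

No state contains more than one complete item.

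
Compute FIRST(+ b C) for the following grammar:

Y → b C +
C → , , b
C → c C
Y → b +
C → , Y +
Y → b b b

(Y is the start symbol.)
{ '+' }

To compute FIRST(+ b C), process the symbols left to right:
Symbol + is a terminal. Add '+' and stop.
FIRST(+ b C) = { '+' }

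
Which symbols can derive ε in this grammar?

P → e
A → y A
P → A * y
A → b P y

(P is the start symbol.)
None

A non-terminal is nullable if it can derive ε (the empty string): either it has an ε-production, or it has a production whose right-hand side consists entirely of nullable non-terminals.

There are no ε-productions, so no non-terminal can derive ε.
No non-terminals are nullable.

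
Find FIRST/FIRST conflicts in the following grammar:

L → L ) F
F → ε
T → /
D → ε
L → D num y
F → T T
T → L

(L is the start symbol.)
FIRST sets of the non-terminals at (or reachable through a nullable prefix from) the front of some alternative:
  FIRST(L) = { 'num' }
  FIRST(D) = { ε }
  FIRST(T) = { '/', 'num' }

Productions for L:
  L → L ) F: FIRST = { 'num' }
  L → D num y: FIRST = { 'num' }
Productions for F:
  F → ε: FIRST = { ε }
  F → T T: FIRST = { '/', 'num' }
Productions for T:
  T → /: FIRST = { '/' }
  T → L: FIRST = { 'num' }
D has only one production, so no FIRST/FIRST conflict is possible there.

Conflict for L: L → L ) F and L → D num y
  Overlap: { 'num' }

Answer: Yes. L → L ')' F / L → D num y on { 'num' }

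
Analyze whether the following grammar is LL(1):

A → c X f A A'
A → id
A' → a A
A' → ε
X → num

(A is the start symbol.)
No. Predict set conflict for A': { 'a' }

A grammar is LL(1) if for each non-terminal N with multiple productions, the predict sets of those productions are pairwise disjoint, where PREDICT(N → α) = (FIRST(α) \ {ε}) ∪ (FOLLOW(N) if α ⇒* ε).

Relevant sets:
  FOLLOW(A') = { $, 'a' }

For A:
  PREDICT(A → c X f A A') = { 'c' }
  PREDICT(A → id) = { 'id' }
For A':
  PREDICT(A' → a A) = { 'a' }
  PREDICT(A' → ε) = { $, 'a' }
X has a single production, so nothing to check there.

Conflict found: Predict set conflict for A': { 'a' }
The grammar is NOT LL(1).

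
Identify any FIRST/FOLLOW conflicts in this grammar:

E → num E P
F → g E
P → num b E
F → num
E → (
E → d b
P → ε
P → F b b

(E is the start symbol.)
A FIRST/FOLLOW conflict occurs when a non-terminal N has a nullable alternative N → β (β ⇒* ε) and another alternative N → α with FIRST(α) ∩ FOLLOW(N) ≠ ∅: on such a lookahead the parser cannot decide between expanding α and letting N vanish via β.

Nullable non-terminals: P.
FIRST sets used below: FIRST(F) = { 'g', 'num' }

P: nullable alternative(s) P → ε; FOLLOW(P) = { $, 'b', 'g', 'num' }
  P → num b E: FIRST \ {ε} = { 'num' } — overlaps FOLLOW(P) on { 'num' }: CONFLICT
  P → ε: FIRST \ {ε} = { } — this is the only nullable alternative, skip
  P → F b b: FIRST \ {ε} = { 'g', 'num' } — overlaps FOLLOW(P) on { 'g', 'num' }: CONFLICT

E, F have no nullable alternative, so no FIRST/FOLLOW check is needed there.

So the grammar has 2 FIRST/FOLLOW conflicts (marked CONFLICT above).

Answer: Yes. P → num b E with FOLLOW(P) on { 'num' }; P → F b b with FOLLOW(P) on { 'g', 'num' }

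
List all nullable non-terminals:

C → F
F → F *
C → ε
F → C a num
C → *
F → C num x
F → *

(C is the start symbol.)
A non-terminal is nullable if it can derive ε (the empty string): either it has an ε-production, or it has a production whose right-hand side consists entirely of nullable non-terminals.

ε-productions: C → ε
So C is immediately nullable.
No further non-terminal can be added: every production for the remaining non-terminals contains a terminal or a non-nullable non-terminal.
Nullable = { 'C' }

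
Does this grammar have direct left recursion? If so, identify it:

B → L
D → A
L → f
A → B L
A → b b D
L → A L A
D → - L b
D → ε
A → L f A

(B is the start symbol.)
No direct left recursion

Direct left recursion occurs when N → N α for some non-terminal N (the right-hand side begins with the left-hand side itself).

B → L: starts with L
D → A: starts with A
L → f: starts with f
A → B L: starts with B
A → b b D: starts with b
L → A L A: starts with A
D → - L b: starts with '-'
D → ε: starts with ε
A → L f A: starts with L

No direct left recursion found.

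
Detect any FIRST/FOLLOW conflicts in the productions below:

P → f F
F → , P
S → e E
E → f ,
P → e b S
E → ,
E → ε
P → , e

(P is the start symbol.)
No FIRST/FOLLOW conflicts.

Nullable non-terminals: E.

E: nullable alternative(s) E → ε; FOLLOW(E) = { $ }
  E → f ,: FIRST \ {ε} = { 'f' } — disjoint from FOLLOW(E)
  E → ,: FIRST \ {ε} = { ',' } — disjoint from FOLLOW(E)
  E → ε: FIRST \ {ε} = { } — this is the only nullable alternative, skip

F, P, S have no nullable alternative, so no FIRST/FOLLOW check is needed there.

No FIRST/FOLLOW conflicts found.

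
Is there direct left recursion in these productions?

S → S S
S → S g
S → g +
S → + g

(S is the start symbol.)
S → S S: LEFT RECURSIVE (starts with S)
S → S g: LEFT RECURSIVE (starts with S)
S → g +: starts with g
S → + g: starts with '+'

The grammar has direct left recursion on: S.

Answer: Yes, S is left-recursive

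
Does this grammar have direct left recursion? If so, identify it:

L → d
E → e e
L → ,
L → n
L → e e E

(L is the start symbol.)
L → d: starts with d
E → e e: starts with e
L → ,: starts with ','
L → n: starts with n
L → e e E: starts with e

No direct left recursion found.

Answer: No direct left recursion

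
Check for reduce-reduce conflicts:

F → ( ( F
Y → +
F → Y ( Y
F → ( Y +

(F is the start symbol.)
No reduce-reduce conflicts

A reduce-reduce conflict occurs when an LR(0) state has two complete items [A → α .] and [B → β .] — both call for a reduction, and with no lookahead the parser cannot choose between them.

Augment with F' → F and build the canonical LR(0) collection (I0 = CLOSURE({[F' → . F]}), then GOTO on every symbol after a dot until no new states appear). It has 11 states:
  I0: { [F → . ( ( F], [F → . ( Y +], [F → . Y ( Y], [F' → . F], [Y → . +] }  — shift
  I1: { [F → ( . ( F], [F → ( . Y +], [Y → . +] }  — shift
  I2: { [Y → + .] }  — reduce
  I3: { [F' → F .] }  — accept
  I4: { [F → Y . ( Y] }  — shift
  I5: { [F → Y ( . Y], [Y → . +] }  — shift
  I6: { [F → Y ( Y .] }  — reduce
  I7: { [F → ( ( . F], [F → . ( ( F], [F → . ( Y +], [F → . Y ( Y], [Y → . +] }  — shift
  I8: { [F → ( Y . +] }  — shift
  I9: { [F → ( Y + .] }  — reduce
  I10: { [F → ( ( F .] }  — reduce

No state contains more than one complete item.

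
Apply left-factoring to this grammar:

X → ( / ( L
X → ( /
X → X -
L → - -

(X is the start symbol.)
X → ( / X'
X' → ( L
X' → ε
X → X -
L → - -

Left-factoring transforms A → αβ₁ | αβ₂ into A → αA' and A' → β₁ | β₂
(α is the longest common prefix among the alternatives). Repeat until
no nonterminal has two alternatives with a common prefix.

Round 1: X has alternatives sharing prefix '( /'. Introduce X': X → ( / X'
  Add: X' → ( L
  Add: X' → ε

No remaining common prefixes — done.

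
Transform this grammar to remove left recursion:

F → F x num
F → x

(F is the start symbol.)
F is directly left-recursive. The standard transformation for
  A → A α₁ | ... | A α_m | β₁ | ... | β_n
is
  A  → β₁ A' | ... | β_n A'
  A' → α₁ A' | ... | α_m A' | ε

F → x becomes F → x F'
F → F x num becomes F' → x num F'
Add F' → ε

Resulting grammar:
F → x F'
F' → x num F'
F' → ε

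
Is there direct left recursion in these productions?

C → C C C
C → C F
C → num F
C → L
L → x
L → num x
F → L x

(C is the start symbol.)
Direct left recursion occurs when N → N α for some non-terminal N (the right-hand side begins with the left-hand side itself).

C → C C C: LEFT RECURSIVE (starts with C)
C → C F: LEFT RECURSIVE (starts with C)
C → num F: starts with num
C → L: starts with L
L → x: starts with x
L → num x: starts with num
F → L x: starts with L

The grammar has direct left recursion on: C.

Answer: Yes, C is left-recursive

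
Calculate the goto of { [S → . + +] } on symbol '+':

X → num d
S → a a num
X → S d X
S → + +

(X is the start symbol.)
GOTO(I, '+') = CLOSURE({ [A → αX.β] : [A → α.Xβ] ∈ I, X = '+' })

Items with dot before '+', with the dot advanced:
  [S → . + +] → [S → + . +]
Closure adds nothing (no advanced item has the dot before a non-terminal).

GOTO = { [S → + . +] }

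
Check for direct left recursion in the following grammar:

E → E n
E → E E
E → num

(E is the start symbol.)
Yes, E is left-recursive

E → E n: LEFT RECURSIVE (starts with E)
E → E E: LEFT RECURSIVE (starts with E)
E → num: starts with num

The grammar has direct left recursion on: E.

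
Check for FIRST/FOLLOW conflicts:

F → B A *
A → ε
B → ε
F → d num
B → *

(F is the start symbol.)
Yes. B → '*' with FOLLOW(B) on { '*' }

Nullable non-terminals: A, B.
A has a nullable alternative but only one production, so nothing to check.

B: nullable alternative(s) B → ε; FOLLOW(B) = { '*' }
  B → ε: FIRST \ {ε} = { } — this is the only nullable alternative, skip
  B → *: FIRST \ {ε} = { '*' } — overlaps FOLLOW(B) on { '*' }: CONFLICT

F has no nullable alternative, so no FIRST/FOLLOW check is needed there.

So the grammar has 1 FIRST/FOLLOW conflict (marked CONFLICT above).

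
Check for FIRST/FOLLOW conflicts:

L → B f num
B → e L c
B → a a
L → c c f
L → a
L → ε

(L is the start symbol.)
Yes. L → c c f with FOLLOW(L) on { 'c' }

Nullable non-terminals: L.
FIRST sets used below: FIRST(B) = { 'a', 'e' }

L: nullable alternative(s) L → ε; FOLLOW(L) = { $, 'c' }
  L → B f num: FIRST \ {ε} = { 'a', 'e' } — disjoint from FOLLOW(L)
  L → c c f: FIRST \ {ε} = { 'c' } — overlaps FOLLOW(L) on { 'c' }: CONFLICT
  L → a: FIRST \ {ε} = { 'a' } — disjoint from FOLLOW(L)
  L → ε: FIRST \ {ε} = { } — this is the only nullable alternative, skip

B has no nullable alternative, so no FIRST/FOLLOW check is needed there.

So the grammar has 1 FIRST/FOLLOW conflict (marked CONFLICT above).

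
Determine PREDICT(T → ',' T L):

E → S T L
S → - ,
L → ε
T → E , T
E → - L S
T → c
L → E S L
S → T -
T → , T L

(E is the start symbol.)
PREDICT(T → ',' T L) = (FIRST(RHS) \ {ε}) ∪ (FOLLOW(T) if ε ∈ FIRST(RHS), i.e. RHS ⇒* ε)
FIRST(',' T L) = { ',' }
ε ∉ FIRST(',' T L), so FOLLOW(T) is not added.
PREDICT(T → ',' T L) = { ',' }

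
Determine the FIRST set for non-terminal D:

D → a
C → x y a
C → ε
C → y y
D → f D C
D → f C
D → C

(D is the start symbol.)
To compute FIRST(D), examine every production with D on the left-hand side, reading each right-hand side left to right until a non-nullable symbol is reached.

FIRST sets of the other non-terminals involved (by the same procedure, iterated to a fixed point):
  FIRST(C) = { 'x', 'y', ε }

From D → a:
  - a is a terminal: add 'a' and stop
From D → f D C:
  - f is a terminal: add 'f' and stop
From D → f C:
  - f is a terminal: add 'f' and stop
From D → C:
  - C is a non-terminal: add FIRST(C) \ {ε} = { 'x', 'y' }
    C is nullable and nothing follows, so the whole right-hand side can vanish: ε ∈ FIRST(D)

Collecting: FIRST(D) = { 'a', 'f', 'x', 'y', ε }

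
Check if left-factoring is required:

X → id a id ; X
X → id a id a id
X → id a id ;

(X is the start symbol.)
Yes, X has productions with common prefix 'id a id'

Left-factoring is needed when two productions for the same non-terminal
share a common prefix on the right-hand side.

Productions for X:
  X → id a id ; X
  X → id a id a id
  X → id a id ;

Found common prefix 'id a id' in productions for X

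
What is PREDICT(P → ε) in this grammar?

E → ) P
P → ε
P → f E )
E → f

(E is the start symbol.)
{ $, ')' }

PREDICT(P → ε) = (FIRST(RHS) \ {ε}) ∪ (FOLLOW(P) if ε ∈ FIRST(RHS), i.e. RHS ⇒* ε)
The right-hand side is ε (FIRST(ε) = { ε }), so the predict set is FOLLOW(P) = { $, ')' }
PREDICT(P → ε) = { $, ')' }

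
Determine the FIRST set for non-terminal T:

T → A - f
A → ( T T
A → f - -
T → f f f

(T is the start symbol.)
{ '(', 'f' }

To compute FIRST(T), examine every production with T on the left-hand side, reading each right-hand side left to right until a non-nullable symbol is reached.

FIRST sets of the other non-terminals involved (by the same procedure, iterated to a fixed point):
  FIRST(A) = { '(', 'f' }

From T → A - f:
  - A is a non-terminal: add FIRST(A) \ {ε} = { '(', 'f' }
    A is not nullable, so stop
From T → f f f:
  - f is a terminal: add 'f' and stop

Collecting: FIRST(T) = { '(', 'f' }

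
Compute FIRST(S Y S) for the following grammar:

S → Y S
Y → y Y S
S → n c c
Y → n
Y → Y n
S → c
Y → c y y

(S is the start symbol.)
{ 'c', 'n', 'y' }

FIRST sets of the non-terminals involved (from the grammar, by fixed-point iteration):
  FIRST(S) = { 'c', 'n', 'y' }

To compute FIRST(S Y S), process the symbols left to right:
Symbol S is a non-terminal. Add FIRST(S) \ {ε} = { 'c', 'n', 'y' }
S is not nullable (ε ∉ FIRST(S)), so stop here.
FIRST(S Y S) = { 'c', 'n', 'y' }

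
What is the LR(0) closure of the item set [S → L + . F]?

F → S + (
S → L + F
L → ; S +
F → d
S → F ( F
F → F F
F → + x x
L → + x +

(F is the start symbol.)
{ [F → . + x x], [F → . F F], [F → . S + (], [F → . d], [L → . + x +], [L → . ; S +], [S → . F ( F], [S → . L + F], [S → L + . F] }

To compute CLOSURE, for each item [A → α.Bβ] where B is a non-terminal, add [B → .γ] for all productions B → γ; repeat for the newly added items until nothing changes.

Start with: [S → L + . F]
  [S → L + . F] has the dot before F: add [F → . S + (], [F → . d], [F → . F F], [F → . + x x]
  [F → . S + (] has the dot before S: add [S → . L + F], [S → . F ( F]
  [S → . L + F] has the dot before L: add [L → . ; S +], [L → . + x +]
No further items can be added.

CLOSURE = { [F → . + x x], [F → . F F], [F → . S + (], [F → . d], [L → . + x +], [L → . ; S +], [S → . F ( F], [S → . L + F], [S → L + . F] }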